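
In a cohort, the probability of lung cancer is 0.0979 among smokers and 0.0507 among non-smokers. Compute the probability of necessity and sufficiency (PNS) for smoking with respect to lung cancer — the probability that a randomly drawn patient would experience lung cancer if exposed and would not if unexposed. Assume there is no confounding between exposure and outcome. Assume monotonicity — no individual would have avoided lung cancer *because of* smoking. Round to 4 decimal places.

PNS ≈ 0.0472

Let p₁ = 0.0979, p₀ = 0.0507.
Under exogeneity and monotonicity, PNS = p₁ − p₀.
PNS = 0.0979 − 0.0507 = 0.0472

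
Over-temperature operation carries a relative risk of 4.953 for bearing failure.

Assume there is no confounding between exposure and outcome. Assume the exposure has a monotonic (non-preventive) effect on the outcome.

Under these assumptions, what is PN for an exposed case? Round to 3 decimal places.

Under exogeneity and monotonicity, PN = (RR − 1) / RR = 1 − 1/RR.
PN = (4.953 − 1) / 4.953 = 3.953 / 4.953 ≈ 0.7981

PN ≈ 0.798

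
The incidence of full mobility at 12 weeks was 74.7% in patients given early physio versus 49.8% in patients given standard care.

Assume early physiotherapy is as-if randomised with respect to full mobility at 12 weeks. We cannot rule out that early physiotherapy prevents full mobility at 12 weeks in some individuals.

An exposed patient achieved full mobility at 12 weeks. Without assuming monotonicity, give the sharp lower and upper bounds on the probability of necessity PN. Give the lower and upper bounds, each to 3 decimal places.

p₁ = 0.747, p₀ = 0.498.
Under exogeneity alone the bounds on PN are max{0,(p₁−p₀)/p₁} ≤ PN ≤ min{1,(1−p₀)/p₁}.
  lower = (p₁ − p₀)/p₁ = 0.249 / 0.747 ≈ 0.3333
  upper = min{1, (1 − p₀)/p₁} = 0.502 / 0.747 ≈ 0.6720

0.333 ≤ PN ≤ 0.672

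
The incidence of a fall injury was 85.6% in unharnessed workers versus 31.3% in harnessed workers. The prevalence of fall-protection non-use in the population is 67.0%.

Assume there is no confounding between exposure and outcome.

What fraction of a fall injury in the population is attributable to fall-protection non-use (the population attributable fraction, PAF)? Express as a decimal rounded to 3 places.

PAF ≈ 0.538

p₁ = 0.856, p₀ = 0.313.
Overall risk P(Y=1) = π·p₁ + (1−π)·p₀ = 0.67×0.856 + 0.33×0.313 = 0.67681.
Under exogeneity, PAF = [P(Y=1) − p₀] / P(Y=1).
PAF = (0.67681 − 0.313) / 0.67681 ≈ 0.5375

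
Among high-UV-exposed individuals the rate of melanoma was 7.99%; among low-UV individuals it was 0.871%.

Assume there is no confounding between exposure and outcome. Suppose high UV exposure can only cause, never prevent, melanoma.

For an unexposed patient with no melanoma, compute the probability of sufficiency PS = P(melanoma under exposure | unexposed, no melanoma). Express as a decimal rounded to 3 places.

p₁ = 0.0799, p₀ = 0.00871.
Under exogeneity and monotonicity, PS = (p₁ − p₀) / (1 − p₀).
PS = (0.0799 − 0.00871) / (1 − 0.00871) = 0.07119 / 0.99129 ≈ 0.0718

PS ≈ 0.072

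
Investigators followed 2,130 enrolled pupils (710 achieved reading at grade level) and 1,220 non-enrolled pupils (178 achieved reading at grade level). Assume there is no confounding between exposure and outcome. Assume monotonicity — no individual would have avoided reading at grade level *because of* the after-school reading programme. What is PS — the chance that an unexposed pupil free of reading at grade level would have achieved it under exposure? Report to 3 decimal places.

p₁ = P(outcome | exposed) = 710/2130 = 0.33333
p₀ = P(outcome | unexposed) = 178/1220 = 0.1459
Under exogeneity and monotonicity, PS = (p₁ − p₀) / (1 − p₀).
PS = (0.33333 − 0.1459) / (1 − 0.1459) = 0.18743 / 0.8541 ≈ 0.2194

PS ≈ 0.219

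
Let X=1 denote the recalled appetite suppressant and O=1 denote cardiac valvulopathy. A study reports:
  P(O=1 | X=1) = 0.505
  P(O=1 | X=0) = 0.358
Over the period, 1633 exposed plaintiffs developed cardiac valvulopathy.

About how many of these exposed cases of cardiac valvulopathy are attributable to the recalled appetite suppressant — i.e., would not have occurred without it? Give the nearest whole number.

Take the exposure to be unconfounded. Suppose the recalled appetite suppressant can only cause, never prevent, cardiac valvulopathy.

Let p₁ = 0.505, p₀ = 0.358.
PN = (p₁ − p₀)/p₁ = (0.505 − 0.358) / 0.505 ≈ 0.29109.
Attributable cases ≈ PN × (exposed cases) = 0.29109 × 1633 ≈ 475.35.

about 475 cases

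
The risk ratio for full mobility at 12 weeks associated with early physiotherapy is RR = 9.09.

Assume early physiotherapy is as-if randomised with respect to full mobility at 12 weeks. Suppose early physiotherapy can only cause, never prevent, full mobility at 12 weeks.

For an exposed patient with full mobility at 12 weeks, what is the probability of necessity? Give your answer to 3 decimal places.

Under exogeneity and monotonicity, PN = (RR − 1) / RR = 1 − 1/RR.
PN = (9.09 − 1) / 9.09 = 8.09 / 9.09 ≈ 0.8900

PN ≈ 0.890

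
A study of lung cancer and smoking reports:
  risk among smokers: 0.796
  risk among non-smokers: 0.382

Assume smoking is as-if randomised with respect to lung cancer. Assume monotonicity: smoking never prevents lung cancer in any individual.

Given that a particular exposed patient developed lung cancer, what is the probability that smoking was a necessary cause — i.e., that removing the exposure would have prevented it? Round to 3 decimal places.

Let p₁ = 0.796, p₀ = 0.382.
Under exogeneity and monotonicity, PN = (p₁ − p₀) / p₁.
PN = (0.796 − 0.382) / 0.796 = 0.414 / 0.796 ≈ 0.5201

PN ≈ 0.520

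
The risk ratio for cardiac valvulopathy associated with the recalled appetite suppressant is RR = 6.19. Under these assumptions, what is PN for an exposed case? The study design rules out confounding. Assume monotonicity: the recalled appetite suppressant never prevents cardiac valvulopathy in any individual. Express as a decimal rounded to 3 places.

Under exogeneity and monotonicity, PN = (RR − 1) / RR = 1 − 1/RR.
PN = (6.19 − 1) / 6.19 = 5.19 / 6.19 ≈ 0.8384

PN ≈ 0.838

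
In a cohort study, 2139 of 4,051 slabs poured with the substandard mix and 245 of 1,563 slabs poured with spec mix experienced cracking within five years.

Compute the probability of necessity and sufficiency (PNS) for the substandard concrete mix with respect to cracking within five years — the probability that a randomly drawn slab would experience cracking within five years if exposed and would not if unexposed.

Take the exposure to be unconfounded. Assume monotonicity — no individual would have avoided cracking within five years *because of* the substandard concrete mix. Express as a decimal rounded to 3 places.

PNS ≈ 0.371

p₁ = P(outcome | exposed) = 2139/4051 = 0.52802
p₀ = P(outcome | unexposed) = 245/1563 = 0.15675
Under exogeneity and monotonicity, PNS = p₁ − p₀.
PNS = 0.52802 − 0.15675 = 0.37127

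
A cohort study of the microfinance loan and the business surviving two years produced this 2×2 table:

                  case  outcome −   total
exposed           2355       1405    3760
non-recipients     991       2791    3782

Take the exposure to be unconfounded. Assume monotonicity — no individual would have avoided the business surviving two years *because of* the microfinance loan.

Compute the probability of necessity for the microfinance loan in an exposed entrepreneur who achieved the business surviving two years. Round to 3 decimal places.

PN ≈ 0.582

p₁ = P(outcome | exposed) = 2355/3760 = 0.62633
p₀ = P(outcome | unexposed) = 991/3782 = 0.26203
Under exogeneity and monotonicity, PN = (p₁ − p₀)/p₁.
PN = (0.62633 − 0.26203) / 0.62633 ≈ 0.5816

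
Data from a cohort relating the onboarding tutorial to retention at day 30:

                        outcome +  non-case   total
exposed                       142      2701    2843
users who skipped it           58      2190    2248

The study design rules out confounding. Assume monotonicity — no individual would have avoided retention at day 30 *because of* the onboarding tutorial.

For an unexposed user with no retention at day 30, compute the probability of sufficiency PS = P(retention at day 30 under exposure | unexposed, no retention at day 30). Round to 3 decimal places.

PS ≈ 0.025

p₁ = P(outcome | exposed) = 142/2843 = 0.049947
p₀ = P(outcome | unexposed) = 58/2248 = 0.025801
Under exogeneity and monotonicity, PS = (p₁ − p₀) / (1 − p₀).
PS = (0.049947 − 0.025801) / (1 − 0.025801) = 0.024147 / 0.9742 ≈ 0.0248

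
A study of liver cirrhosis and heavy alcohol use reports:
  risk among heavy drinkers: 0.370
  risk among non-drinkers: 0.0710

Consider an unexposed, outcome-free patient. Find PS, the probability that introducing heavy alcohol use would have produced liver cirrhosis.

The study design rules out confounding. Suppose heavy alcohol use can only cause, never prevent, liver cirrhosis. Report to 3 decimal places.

Let p₁ = 0.37, p₀ = 0.071.
Under exogeneity and monotonicity, PS = (p₁ − p₀) / (1 − p₀).
PS = (0.37 − 0.071) / (1 − 0.071) = 0.299 / 0.929 ≈ 0.3219

PS ≈ 0.322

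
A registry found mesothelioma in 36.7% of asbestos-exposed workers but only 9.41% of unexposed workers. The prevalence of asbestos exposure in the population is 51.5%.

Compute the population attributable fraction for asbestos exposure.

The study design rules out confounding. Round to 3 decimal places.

PAF ≈ 0.599

p₁ = 0.367, p₀ = 0.0941.
Overall risk P(Y=1) = π·p₁ + (1−π)·p₀ = 0.515×0.367 + 0.485×0.0941 = 0.23464.
Under exogeneity, PAF = [P(Y=1) − p₀] / P(Y=1).
PAF = (0.23464 − 0.0941) / 0.23464 ≈ 0.5990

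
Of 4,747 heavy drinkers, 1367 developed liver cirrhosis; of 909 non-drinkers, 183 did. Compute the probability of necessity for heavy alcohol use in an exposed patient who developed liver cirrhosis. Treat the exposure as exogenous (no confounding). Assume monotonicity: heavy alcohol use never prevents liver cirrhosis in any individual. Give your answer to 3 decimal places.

PN ≈ 0.301

p₁ = P(outcome | exposed) = 1367/4747 = 0.28797
p₀ = P(outcome | unexposed) = 183/909 = 0.20132
Under exogeneity and monotonicity, PN = (p₁ − p₀) / p₁.
PN = (0.28797 − 0.20132) / 0.28797 = 0.086651 / 0.28797 ≈ 0.3009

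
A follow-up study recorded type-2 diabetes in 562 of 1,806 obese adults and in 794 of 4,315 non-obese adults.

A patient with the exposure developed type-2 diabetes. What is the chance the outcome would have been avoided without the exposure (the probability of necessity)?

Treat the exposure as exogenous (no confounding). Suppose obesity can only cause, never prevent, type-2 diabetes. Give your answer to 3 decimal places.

PN ≈ 0.409

p₁ = P(outcome | exposed) = 562/1806 = 0.31118
p₀ = P(outcome | unexposed) = 794/4315 = 0.18401
Under exogeneity and monotonicity, PN = (p₁ − p₀) / p₁.
PN = (0.31118 − 0.18401) / 0.31118 = 0.12718 / 0.31118 ≈ 0.4087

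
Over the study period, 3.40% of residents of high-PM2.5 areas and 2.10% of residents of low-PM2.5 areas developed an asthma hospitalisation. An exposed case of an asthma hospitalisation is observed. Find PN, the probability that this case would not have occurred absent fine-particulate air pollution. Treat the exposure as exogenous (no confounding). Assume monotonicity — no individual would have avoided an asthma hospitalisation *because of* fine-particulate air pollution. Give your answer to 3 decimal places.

PN ≈ 0.382

p₁ = 0.034, p₀ = 0.021.
Under exogeneity and monotonicity, PN = (p₁ − p₀) / p₁.
PN = (0.034 − 0.021) / 0.034 = 0.013 / 0.034 ≈ 0.3824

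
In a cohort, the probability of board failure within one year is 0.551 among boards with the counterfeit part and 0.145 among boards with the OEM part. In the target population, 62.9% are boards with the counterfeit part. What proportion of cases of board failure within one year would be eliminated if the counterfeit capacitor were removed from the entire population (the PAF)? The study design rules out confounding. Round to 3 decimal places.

Let p₁ = 0.551, p₀ = 0.145.
Overall risk P(Y=1) = π·p₁ + (1−π)·p₀ = 0.629×0.551 + 0.371×0.145 = 0.40037.
Under exogeneity, PAF = [P(Y=1) − p₀] / P(Y=1).
PAF = (0.40037 − 0.145) / 0.40037 ≈ 0.6378

PAF ≈ 0.638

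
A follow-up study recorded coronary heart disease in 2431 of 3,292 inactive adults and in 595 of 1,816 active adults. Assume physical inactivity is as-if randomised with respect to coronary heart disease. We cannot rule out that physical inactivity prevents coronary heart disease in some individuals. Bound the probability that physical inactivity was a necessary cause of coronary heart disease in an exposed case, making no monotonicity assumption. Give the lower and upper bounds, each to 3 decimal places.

p₁ = P(outcome | exposed) = 2431/3292 = 0.73846
p₀ = P(outcome | unexposed) = 595/1816 = 0.32764
Under exogeneity alone the bounds on PN are max{0,(p₁−p₀)/p₁} ≤ PN ≤ min{1,(1−p₀)/p₁}.
  lower = (p₁ − p₀)/p₁ = 0.41081 / 0.73846 ≈ 0.5563
  upper = min{1, (1 − p₀)/p₁} = 0.67236 / 0.73846 ≈ 0.9105

0.556 ≤ PN ≤ 0.910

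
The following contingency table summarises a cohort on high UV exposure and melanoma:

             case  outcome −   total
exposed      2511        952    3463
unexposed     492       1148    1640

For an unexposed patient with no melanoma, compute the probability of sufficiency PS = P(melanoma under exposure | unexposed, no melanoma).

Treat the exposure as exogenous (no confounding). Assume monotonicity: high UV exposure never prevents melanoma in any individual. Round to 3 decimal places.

PS ≈ 0.607

p₁ = P(outcome | exposed) = 2511/3463 = 0.72509
p₀ = P(outcome | unexposed) = 492/1640 = 0.3
Under exogeneity and monotonicity, PS = (p₁ − p₀) / (1 − p₀).
PS = (0.72509 − 0.3) / (1 − 0.3) = 0.42509 / 0.7 ≈ 0.6073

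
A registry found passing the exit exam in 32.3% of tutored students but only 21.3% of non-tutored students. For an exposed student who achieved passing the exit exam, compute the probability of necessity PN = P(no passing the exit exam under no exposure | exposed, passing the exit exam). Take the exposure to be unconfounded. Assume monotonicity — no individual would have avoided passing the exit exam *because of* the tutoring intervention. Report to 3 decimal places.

p₁ = 0.323, p₀ = 0.213.
Under exogeneity and monotonicity, PN = (p₁ − p₀) / p₁.
PN = (0.323 − 0.213) / 0.323 = 0.11 / 0.323 ≈ 0.3406

PN ≈ 0.341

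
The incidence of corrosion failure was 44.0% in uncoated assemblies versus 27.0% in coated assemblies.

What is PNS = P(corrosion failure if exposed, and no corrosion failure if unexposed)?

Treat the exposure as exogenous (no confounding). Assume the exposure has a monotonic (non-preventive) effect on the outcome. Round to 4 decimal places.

PNS ≈ 0.1700

p₁ = 0.44, p₀ = 0.27.
Under exogeneity and monotonicity, PNS = p₁ − p₀.
PNS = 0.44 − 0.27 = 0.17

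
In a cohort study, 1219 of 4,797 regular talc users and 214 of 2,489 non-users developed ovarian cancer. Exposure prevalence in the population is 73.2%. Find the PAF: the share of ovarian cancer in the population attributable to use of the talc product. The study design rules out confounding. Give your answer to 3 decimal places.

PAF ≈ 0.589

p₁ = P(outcome | exposed) = 1219/4797 = 0.25412
p₀ = P(outcome | unexposed) = 214/2489 = 0.085978
Overall risk P(Y=1) = π·p₁ + (1−π)·p₀ = 0.732×0.25412 + 0.268×0.085978 = 0.20906.
Under exogeneity, PAF = [P(Y=1) − p₀] / P(Y=1).
PAF = (0.20906 − 0.085978) / 0.20906 ≈ 0.5887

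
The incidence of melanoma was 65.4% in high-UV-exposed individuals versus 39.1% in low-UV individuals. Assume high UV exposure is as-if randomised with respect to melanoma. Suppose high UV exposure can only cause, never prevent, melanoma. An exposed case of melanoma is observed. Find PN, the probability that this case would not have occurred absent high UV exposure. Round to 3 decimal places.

p₁ = 0.654, p₀ = 0.391.
Under exogeneity and monotonicity, PN = (p₁ − p₀) / p₁.
PN = (0.654 − 0.391) / 0.654 = 0.263 / 0.654 ≈ 0.4021

PN ≈ 0.402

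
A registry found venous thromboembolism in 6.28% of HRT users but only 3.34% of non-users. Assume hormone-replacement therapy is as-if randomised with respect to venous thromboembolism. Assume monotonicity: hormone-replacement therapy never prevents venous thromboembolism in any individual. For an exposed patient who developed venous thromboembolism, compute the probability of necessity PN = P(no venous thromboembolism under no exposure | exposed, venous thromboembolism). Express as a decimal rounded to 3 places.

p₁ = 0.0628, p₀ = 0.0334.
Under exogeneity and monotonicity, PN = (p₁ − p₀) / p₁.
PN = (0.0628 − 0.0334) / 0.0628 = 0.0294 / 0.0628 ≈ 0.4682

PN ≈ 0.468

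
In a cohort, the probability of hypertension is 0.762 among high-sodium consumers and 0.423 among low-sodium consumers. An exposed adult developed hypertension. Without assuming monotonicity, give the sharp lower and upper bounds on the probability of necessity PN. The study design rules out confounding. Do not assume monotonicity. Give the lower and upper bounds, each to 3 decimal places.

0.445 ≤ PN ≤ 0.757

Let p₁ = 0.762, p₀ = 0.423.
Under exogeneity alone the bounds on PN are max{0,(p₁−p₀)/p₁} ≤ PN ≤ min{1,(1−p₀)/p₁}.
  lower = (p₁ − p₀)/p₁ = 0.339 / 0.762 ≈ 0.4449
  upper = min{1, (1 − p₀)/p₁} = 0.577 / 0.762 ≈ 0.7572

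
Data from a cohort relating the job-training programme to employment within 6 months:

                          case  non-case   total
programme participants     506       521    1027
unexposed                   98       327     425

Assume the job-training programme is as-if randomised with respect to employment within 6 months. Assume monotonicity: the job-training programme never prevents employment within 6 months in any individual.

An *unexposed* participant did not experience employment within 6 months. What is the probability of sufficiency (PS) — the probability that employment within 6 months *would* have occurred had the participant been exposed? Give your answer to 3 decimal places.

PS ≈ 0.341

p₁ = P(outcome | exposed) = 506/1027 = 0.4927
p₀ = P(outcome | unexposed) = 98/425 = 0.23059
Under exogeneity and monotonicity, PS = (p₁ − p₀) / (1 − p₀).
PS = (0.4927 − 0.23059) / (1 − 0.23059) = 0.26211 / 0.76941 ≈ 0.3407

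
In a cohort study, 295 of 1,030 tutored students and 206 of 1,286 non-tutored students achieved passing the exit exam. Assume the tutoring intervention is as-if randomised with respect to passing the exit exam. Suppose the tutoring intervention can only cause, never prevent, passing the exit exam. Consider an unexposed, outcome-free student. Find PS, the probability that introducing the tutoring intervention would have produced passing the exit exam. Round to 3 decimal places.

PS ≈ 0.150

p₁ = P(outcome | exposed) = 295/1030 = 0.28641
p₀ = P(outcome | unexposed) = 206/1286 = 0.16019
Under exogeneity and monotonicity, PS = (p₁ − p₀) / (1 − p₀).
PS = (0.28641 − 0.16019) / (1 − 0.16019) = 0.12622 / 0.83981 ≈ 0.1503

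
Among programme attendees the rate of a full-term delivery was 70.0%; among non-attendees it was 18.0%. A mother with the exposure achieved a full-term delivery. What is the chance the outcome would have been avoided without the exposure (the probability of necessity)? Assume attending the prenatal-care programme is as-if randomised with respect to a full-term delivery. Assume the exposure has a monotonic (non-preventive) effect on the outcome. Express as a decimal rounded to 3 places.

PN ≈ 0.743

p₁ = 0.7, p₀ = 0.18.
Under exogeneity and monotonicity, PN = (p₁ − p₀) / p₁.
PN = (0.7 − 0.18) / 0.7 = 0.52 / 0.7 ≈ 0.7429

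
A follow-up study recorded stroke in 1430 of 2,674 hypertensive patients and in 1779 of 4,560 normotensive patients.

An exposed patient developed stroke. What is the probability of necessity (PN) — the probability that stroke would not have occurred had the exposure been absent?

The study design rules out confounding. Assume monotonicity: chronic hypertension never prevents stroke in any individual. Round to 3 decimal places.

PN ≈ 0.270

p₁ = P(outcome | exposed) = 1430/2674 = 0.53478
p₀ = P(outcome | unexposed) = 1779/4560 = 0.39013
Under exogeneity and monotonicity, PN = (p₁ − p₀) / p₁.
PN = (0.53478 − 0.39013) / 0.53478 = 0.14465 / 0.53478 ≈ 0.2705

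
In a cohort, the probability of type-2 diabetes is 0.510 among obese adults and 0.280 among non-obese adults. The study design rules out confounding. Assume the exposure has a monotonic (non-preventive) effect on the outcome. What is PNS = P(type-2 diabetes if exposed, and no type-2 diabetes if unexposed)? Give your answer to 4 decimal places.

PNS ≈ 0.2300

Let p₁ = 0.51, p₀ = 0.28.
Under exogeneity and monotonicity, PNS = p₁ − p₀.
PNS = 0.51 − 0.28 = 0.23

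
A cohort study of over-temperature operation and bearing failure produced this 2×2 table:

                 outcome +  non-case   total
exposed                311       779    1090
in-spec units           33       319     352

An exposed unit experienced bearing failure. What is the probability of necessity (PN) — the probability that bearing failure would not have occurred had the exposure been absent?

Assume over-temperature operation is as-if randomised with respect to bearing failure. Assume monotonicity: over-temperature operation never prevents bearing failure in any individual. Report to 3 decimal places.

p₁ = P(outcome | exposed) = 311/1090 = 0.28532
p₀ = P(outcome | unexposed) = 33/352 = 0.09375
Under exogeneity and monotonicity, PN = (p₁ − p₀) / p₁.
PN = (0.28532 − 0.09375) / 0.28532 = 0.19157 / 0.28532 ≈ 0.6714

PN ≈ 0.671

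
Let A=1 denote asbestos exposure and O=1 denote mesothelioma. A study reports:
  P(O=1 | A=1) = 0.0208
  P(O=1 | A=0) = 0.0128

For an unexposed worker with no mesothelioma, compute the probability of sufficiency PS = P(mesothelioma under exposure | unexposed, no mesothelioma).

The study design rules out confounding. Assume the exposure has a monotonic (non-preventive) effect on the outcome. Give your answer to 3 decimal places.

Let p₁ = 0.0208, p₀ = 0.0128.
Under exogeneity and monotonicity, PS = (p₁ − p₀) / (1 − p₀).
PS = (0.0208 − 0.0128) / (1 − 0.0128) = 0.008 / 0.9872 ≈ 0.0081

PS ≈ 0.008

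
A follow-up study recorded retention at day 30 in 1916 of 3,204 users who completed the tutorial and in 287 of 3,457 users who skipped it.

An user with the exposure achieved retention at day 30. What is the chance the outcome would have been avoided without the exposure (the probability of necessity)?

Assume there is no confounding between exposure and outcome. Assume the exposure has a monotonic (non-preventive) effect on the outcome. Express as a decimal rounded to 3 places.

p₁ = P(outcome | exposed) = 1916/3204 = 0.598
p₀ = P(outcome | unexposed) = 287/3457 = 0.08302
Under exogeneity and monotonicity, PN = (p₁ − p₀) / p₁.
PN = (0.598 − 0.08302) / 0.598 = 0.51498 / 0.598 ≈ 0.8612

PN ≈ 0.861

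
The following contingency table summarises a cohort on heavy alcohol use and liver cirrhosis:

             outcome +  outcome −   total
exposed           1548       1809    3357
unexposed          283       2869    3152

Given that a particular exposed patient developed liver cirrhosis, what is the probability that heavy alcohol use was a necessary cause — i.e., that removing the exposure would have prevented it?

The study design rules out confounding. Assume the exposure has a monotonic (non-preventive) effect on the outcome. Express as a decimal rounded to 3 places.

p₁ = P(outcome | exposed) = 1548/3357 = 0.46113
p₀ = P(outcome | unexposed) = 283/3152 = 0.089784
Under exogeneity and monotonicity, PN = (p₁ − p₀)/p₁.
PN = (0.46113 − 0.089784) / 0.46113 ≈ 0.8053

PN ≈ 0.805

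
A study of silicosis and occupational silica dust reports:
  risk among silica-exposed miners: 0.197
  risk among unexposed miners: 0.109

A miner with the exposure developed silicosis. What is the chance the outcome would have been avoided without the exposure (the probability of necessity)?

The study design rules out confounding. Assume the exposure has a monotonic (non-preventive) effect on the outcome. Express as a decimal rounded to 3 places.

Let p₁ = 0.197, p₀ = 0.109.
Under exogeneity and monotonicity, PN = (p₁ − p₀) / p₁.
PN = (0.197 − 0.109) / 0.197 = 0.088 / 0.197 ≈ 0.4467

PN ≈ 0.447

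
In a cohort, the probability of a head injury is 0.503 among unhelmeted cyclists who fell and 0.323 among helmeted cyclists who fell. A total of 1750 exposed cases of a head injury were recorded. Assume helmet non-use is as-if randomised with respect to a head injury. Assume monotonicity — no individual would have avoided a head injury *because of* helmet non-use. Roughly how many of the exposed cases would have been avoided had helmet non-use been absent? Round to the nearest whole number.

Let p₁ = 0.503, p₀ = 0.323.
PN = (p₁ − p₀)/p₁ = (0.503 − 0.323) / 0.503 ≈ 0.35785.
Attributable cases ≈ PN × (exposed cases) = 0.35785 × 1750 ≈ 626.24.

about 626 cases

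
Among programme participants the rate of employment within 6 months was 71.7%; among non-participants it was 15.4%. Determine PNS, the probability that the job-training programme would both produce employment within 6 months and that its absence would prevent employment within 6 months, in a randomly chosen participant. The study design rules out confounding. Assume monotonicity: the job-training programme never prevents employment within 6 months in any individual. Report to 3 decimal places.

PNS ≈ 0.563

p₁ = 0.717, p₀ = 0.154.
Under exogeneity and monotonicity, PNS = p₁ − p₀.
PNS = 0.717 − 0.154 = 0.563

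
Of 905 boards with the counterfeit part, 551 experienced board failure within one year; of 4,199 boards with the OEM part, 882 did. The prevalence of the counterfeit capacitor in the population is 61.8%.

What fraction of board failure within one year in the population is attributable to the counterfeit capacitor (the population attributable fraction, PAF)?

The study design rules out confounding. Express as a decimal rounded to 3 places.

PAF ≈ 0.540

p₁ = P(outcome | exposed) = 551/905 = 0.60884
p₀ = P(outcome | unexposed) = 882/4199 = 0.21005
Overall risk P(Y=1) = π·p₁ + (1−π)·p₀ = 0.618×0.60884 + 0.382×0.21005 = 0.4565.
Under exogeneity, PAF = [P(Y=1) − p₀] / P(Y=1).
PAF = (0.4565 − 0.21005) / 0.4565 ≈ 0.5399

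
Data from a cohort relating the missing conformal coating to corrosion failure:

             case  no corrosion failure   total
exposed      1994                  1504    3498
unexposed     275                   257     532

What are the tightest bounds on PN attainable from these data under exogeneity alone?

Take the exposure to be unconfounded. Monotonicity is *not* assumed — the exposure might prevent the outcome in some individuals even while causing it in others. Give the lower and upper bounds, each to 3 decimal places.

p₁ = P(outcome | exposed) = 1994/3498 = 0.57004
p₀ = P(outcome | unexposed) = 275/532 = 0.51692
Under exogeneity alone the bounds on PN are max{0,(p₁−p₀)/p₁} ≤ PN ≤ min{1,(1−p₀)/p₁}.
  lower = (p₁ − p₀)/p₁ = 0.053123 / 0.57004 ≈ 0.0932
  upper = min{1, (1 − p₀)/p₁} = 0.48308 / 0.57004 ≈ 0.8475

0.093 ≤ PN ≤ 0.847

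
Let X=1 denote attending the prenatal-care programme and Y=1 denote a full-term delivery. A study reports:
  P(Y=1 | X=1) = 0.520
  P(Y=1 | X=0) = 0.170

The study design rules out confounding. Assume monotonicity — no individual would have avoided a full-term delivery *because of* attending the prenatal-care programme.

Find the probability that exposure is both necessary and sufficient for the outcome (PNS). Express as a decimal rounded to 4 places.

PNS ≈ 0.3500

Let p₁ = 0.52, p₀ = 0.17.
Under exogeneity and monotonicity, PNS = p₁ − p₀.
PNS = 0.52 − 0.17 = 0.35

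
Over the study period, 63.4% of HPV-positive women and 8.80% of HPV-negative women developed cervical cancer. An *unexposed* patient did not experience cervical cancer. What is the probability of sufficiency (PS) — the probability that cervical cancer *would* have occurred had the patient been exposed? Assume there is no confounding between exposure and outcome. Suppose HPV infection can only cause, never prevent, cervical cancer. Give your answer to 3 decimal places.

p₁ = 0.634, p₀ = 0.088.
Under exogeneity and monotonicity, PS = (p₁ − p₀) / (1 − p₀).
PS = (0.634 − 0.088) / (1 − 0.088) = 0.546 / 0.912 ≈ 0.5987

PS ≈ 0.599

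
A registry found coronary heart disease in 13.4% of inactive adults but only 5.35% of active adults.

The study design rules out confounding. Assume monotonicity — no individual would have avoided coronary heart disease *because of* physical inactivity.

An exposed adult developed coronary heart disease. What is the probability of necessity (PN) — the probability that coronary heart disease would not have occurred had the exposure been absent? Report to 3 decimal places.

p₁ = 0.134, p₀ = 0.0535.
Under exogeneity and monotonicity, PN = (p₁ − p₀) / p₁.
PN = (0.134 − 0.0535) / 0.134 = 0.0805 / 0.134 ≈ 0.6007

PN ≈ 0.601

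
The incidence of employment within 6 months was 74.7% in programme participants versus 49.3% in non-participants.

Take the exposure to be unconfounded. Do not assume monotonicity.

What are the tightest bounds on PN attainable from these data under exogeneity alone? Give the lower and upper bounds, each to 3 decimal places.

0.340 ≤ PN ≤ 0.679

p₁ = 0.747, p₀ = 0.493.
Under exogeneity alone the bounds on PN are max{0,(p₁−p₀)/p₁} ≤ PN ≤ min{1,(1−p₀)/p₁}.
  lower = (p₁ − p₀)/p₁ = 0.254 / 0.747 ≈ 0.3400
  upper = min{1, (1 − p₀)/p₁} = 0.507 / 0.747 ≈ 0.6787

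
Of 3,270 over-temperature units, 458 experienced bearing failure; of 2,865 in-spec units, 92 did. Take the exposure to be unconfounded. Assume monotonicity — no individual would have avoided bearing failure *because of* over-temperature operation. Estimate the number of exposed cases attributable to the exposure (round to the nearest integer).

about 353 cases

p₁ = P(outcome | exposed) = 458/3270 = 0.14006
p₀ = P(outcome | unexposed) = 92/2865 = 0.032112
PN = (p₁ − p₀)/p₁ = (0.14006 − 0.032112) / 0.14006 ≈ 0.77073.
Attributable cases ≈ PN × (exposed cases) = 0.77073 × 458 ≈ 352.99.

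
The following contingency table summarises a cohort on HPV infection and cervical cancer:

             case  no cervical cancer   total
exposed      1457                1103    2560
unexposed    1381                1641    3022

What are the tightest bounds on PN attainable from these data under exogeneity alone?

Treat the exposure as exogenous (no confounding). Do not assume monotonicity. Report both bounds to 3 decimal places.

0.197 ≤ PN ≤ 0.954

p₁ = P(outcome | exposed) = 1457/2560 = 0.56914
p₀ = P(outcome | unexposed) = 1381/3022 = 0.45698
Under exogeneity alone the bounds on PN are max{0,(p₁−p₀)/p₁} ≤ PN ≤ min{1,(1−p₀)/p₁}.
  lower = (p₁ − p₀)/p₁ = 0.11216 / 0.56914 ≈ 0.1971
  upper = min{1, (1 − p₀)/p₁} = 0.54302 / 0.56914 ≈ 0.9541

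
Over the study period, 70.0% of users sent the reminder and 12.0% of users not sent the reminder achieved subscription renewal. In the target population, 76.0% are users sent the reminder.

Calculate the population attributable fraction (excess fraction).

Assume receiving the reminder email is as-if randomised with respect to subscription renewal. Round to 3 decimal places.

PAF ≈ 0.786

p₁ = 0.7, p₀ = 0.12.
Overall risk P(Y=1) = π·p₁ + (1−π)·p₀ = 0.76×0.7 + 0.24×0.12 = 0.5608.
Under exogeneity, PAF = [P(Y=1) − p₀] / P(Y=1).
PAF = (0.5608 − 0.12) / 0.5608 ≈ 0.7860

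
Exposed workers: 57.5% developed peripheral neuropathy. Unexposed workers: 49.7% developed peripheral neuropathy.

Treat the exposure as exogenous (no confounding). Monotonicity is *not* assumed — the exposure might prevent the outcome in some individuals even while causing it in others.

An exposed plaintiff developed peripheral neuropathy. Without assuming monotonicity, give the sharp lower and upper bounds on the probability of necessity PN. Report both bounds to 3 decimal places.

0.136 ≤ PN ≤ 0.875

p₁ = 0.575, p₀ = 0.497.
Under exogeneity alone the bounds on PN are max{0,(p₁−p₀)/p₁} ≤ PN ≤ min{1,(1−p₀)/p₁}.
  lower = (p₁ − p₀)/p₁ = 0.078 / 0.575 ≈ 0.1357
  upper = min{1, (1 − p₀)/p₁} = 0.503 / 0.575 ≈ 0.8748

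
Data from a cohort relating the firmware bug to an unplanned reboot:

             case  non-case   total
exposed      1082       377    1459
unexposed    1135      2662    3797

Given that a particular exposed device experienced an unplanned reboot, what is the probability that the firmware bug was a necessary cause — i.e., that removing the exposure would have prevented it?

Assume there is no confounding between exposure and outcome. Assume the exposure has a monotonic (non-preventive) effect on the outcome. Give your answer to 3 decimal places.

p₁ = P(outcome | exposed) = 1082/1459 = 0.7416
p₀ = P(outcome | unexposed) = 1135/3797 = 0.29892
Under exogeneity and monotonicity, PN = (p₁ − p₀)/p₁.
PN = (0.7416 − 0.29892) / 0.7416 ≈ 0.5969

PN ≈ 0.597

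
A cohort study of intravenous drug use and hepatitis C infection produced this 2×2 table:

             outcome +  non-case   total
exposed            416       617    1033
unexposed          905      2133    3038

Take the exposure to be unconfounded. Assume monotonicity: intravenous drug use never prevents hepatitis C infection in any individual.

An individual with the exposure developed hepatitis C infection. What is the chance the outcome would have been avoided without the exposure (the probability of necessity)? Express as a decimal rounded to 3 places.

p₁ = P(outcome | exposed) = 416/1033 = 0.40271
p₀ = P(outcome | unexposed) = 905/3038 = 0.29789
Under exogeneity and monotonicity, PN = (p₁ − p₀) / p₁.
PN = (0.40271 − 0.29789) / 0.40271 = 0.10482 / 0.40271 ≈ 0.2603

PN ≈ 0.260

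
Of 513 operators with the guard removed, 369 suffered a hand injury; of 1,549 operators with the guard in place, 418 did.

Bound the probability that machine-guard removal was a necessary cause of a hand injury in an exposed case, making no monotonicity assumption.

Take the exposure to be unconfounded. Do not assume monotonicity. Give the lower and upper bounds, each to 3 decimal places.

p₁ = P(outcome | exposed) = 369/513 = 0.7193
p₀ = P(outcome | unexposed) = 418/1549 = 0.26985
Under exogeneity alone the bounds on PN are max{0,(p₁−p₀)/p₁} ≤ PN ≤ min{1,(1−p₀)/p₁}.
  lower = (p₁ − p₀)/p₁ = 0.44945 / 0.7193 ≈ 0.6248
  upper = min{1, (1 − p₀)/p₁} = 0.73015 / 0.7193 ≈ 1.0151 → capped at 1

0.625 ≤ PN ≤ 1.000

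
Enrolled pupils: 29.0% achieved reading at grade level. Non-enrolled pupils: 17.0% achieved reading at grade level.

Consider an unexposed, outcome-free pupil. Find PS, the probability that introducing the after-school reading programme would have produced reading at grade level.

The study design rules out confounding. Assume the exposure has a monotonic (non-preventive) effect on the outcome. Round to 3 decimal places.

p₁ = 0.29, p₀ = 0.17.
Under exogeneity and monotonicity, PS = (p₁ − p₀) / (1 − p₀).
PS = (0.29 − 0.17) / (1 − 0.17) = 0.12 / 0.83 ≈ 0.1446

PS ≈ 0.145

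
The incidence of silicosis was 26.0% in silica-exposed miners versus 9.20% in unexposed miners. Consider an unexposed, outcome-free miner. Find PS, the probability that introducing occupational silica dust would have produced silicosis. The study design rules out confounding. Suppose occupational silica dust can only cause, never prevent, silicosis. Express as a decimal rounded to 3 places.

PS ≈ 0.185

p₁ = 0.26, p₀ = 0.092.
Under exogeneity and monotonicity, PS = (p₁ − p₀) / (1 − p₀).
PS = (0.26 − 0.092) / (1 − 0.092) = 0.168 / 0.908 ≈ 0.1850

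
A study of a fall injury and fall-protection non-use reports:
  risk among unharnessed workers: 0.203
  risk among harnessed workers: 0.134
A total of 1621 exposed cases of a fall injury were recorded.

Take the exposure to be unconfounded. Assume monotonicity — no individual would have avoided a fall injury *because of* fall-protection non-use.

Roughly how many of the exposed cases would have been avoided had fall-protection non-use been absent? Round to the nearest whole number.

Let p₁ = 0.203, p₀ = 0.134.
PN = (p₁ − p₀)/p₁ = (0.203 − 0.134) / 0.203 ≈ 0.33990.
Attributable cases ≈ PN × (exposed cases) = 0.33990 × 1621 ≈ 550.98.

about 551 cases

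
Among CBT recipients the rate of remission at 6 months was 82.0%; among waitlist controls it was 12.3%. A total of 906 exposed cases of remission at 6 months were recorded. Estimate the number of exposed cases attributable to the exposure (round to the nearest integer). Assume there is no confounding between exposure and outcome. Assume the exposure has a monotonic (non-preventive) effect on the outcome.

p₁ = 0.82, p₀ = 0.123.
PN = (p₁ − p₀)/p₁ = (0.82 − 0.123) / 0.82 ≈ 0.85000.
Attributable cases ≈ PN × (exposed cases) = 0.85000 × 906 ≈ 770.10.

about 770 cases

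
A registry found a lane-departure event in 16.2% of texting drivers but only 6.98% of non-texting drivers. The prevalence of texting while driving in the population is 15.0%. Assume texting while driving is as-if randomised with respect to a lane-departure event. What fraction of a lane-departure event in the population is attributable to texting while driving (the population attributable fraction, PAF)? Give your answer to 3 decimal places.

PAF ≈ 0.165

p₁ = 0.162, p₀ = 0.0698.
Overall risk P(Y=1) = π·p₁ + (1−π)·p₀ = 0.15×0.162 + 0.85×0.0698 = 0.08363.
Under exogeneity, PAF = [P(Y=1) − p₀] / P(Y=1).
PAF = (0.08363 − 0.0698) / 0.08363 ≈ 0.1654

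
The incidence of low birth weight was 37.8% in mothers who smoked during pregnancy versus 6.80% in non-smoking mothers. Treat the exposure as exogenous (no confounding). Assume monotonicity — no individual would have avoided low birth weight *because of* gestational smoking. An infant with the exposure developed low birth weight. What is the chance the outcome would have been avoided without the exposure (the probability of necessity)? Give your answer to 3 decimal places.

p₁ = 0.378, p₀ = 0.068.
Under exogeneity and monotonicity, PN = (p₁ − p₀) / p₁.
PN = (0.378 − 0.068) / 0.378 = 0.31 / 0.378 ≈ 0.8201

PN ≈ 0.820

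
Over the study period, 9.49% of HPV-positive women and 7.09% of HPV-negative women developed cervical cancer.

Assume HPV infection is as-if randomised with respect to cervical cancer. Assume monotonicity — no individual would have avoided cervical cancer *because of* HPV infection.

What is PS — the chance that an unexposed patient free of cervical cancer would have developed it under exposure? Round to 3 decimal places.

PS ≈ 0.026

p₁ = 0.0949, p₀ = 0.0709.
Under exogeneity and monotonicity, PS = (p₁ − p₀) / (1 − p₀).
PS = (0.0949 − 0.0709) / (1 − 0.0709) = 0.024 / 0.9291 ≈ 0.0258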